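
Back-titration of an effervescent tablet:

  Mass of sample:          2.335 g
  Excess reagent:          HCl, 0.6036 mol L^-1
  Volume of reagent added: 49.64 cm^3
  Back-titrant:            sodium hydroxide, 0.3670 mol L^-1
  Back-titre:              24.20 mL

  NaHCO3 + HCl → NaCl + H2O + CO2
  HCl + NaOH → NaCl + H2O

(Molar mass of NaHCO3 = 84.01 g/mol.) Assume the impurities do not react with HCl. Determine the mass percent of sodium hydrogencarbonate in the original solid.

n(HCl) added = 0.04964 × 0.6036 = 0.02996 mol
n(NaOH) used in back-titration = 0.02420 × 0.3670 = 8.881 × 10^-3 mol
n(HCl) left over = 8.881 × 10^-3 mol (1:1 ratio)
n(HCl) consumed by analyte = 0.02996 − 8.881 × 10^-3 = 0.02108 mol
n(NaHCO3) = 0.02108 mol (1:1 ratio)
mass of NaHCO3 = 0.02108 × 84.01 = 1.771 g
% NaHCO3 = 1.771 / 2.335 × 100 = 75.85 %

75.85 %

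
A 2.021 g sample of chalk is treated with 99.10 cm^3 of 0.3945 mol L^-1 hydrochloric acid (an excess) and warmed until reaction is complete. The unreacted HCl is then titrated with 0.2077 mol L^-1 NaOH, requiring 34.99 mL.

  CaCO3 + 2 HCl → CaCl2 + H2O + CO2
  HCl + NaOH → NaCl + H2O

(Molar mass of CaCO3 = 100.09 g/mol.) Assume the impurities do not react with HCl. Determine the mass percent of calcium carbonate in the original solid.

n(HCl) added = 0.09910 × 0.3945 = 0.03909 mol
n(NaOH) used in back-titration = 0.03499 × 0.2077 = 7.267 × 10^-3 mol
n(HCl) left over = 7.267 × 10^-3 mol (1:1 ratio)
n(HCl) consumed by analyte = 0.03909 − 7.267 × 10^-3 = 0.03183 mol
From the 1:2 ratio, n(CaCO3) = 1/2 × 0.03183 = 0.01591 mol
mass of CaCO3 = 0.01591 × 100.09 = 1.593 g
% CaCO3 = 1.593 / 2.021 × 100 = 78.81 %

78.81 %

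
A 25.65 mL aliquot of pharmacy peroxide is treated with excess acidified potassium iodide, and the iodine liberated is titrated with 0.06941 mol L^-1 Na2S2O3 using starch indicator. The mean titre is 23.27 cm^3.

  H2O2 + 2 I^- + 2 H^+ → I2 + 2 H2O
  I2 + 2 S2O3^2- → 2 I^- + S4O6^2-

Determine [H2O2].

n(S2O3^2-) = 0.02327 × 0.06941 = 1.615 × 10^-3 mol
n(I2) = n(S2O3^2-)/2 = 8.076 × 10^-4 mol
n(H2O2) in the aliquot = 8.076 × 10^-4 mol (1:1 ratio)
[H2O2] = 8.076 × 10^-4 / 0.02565 = 0.03148 mol/L

0.03148 mol/L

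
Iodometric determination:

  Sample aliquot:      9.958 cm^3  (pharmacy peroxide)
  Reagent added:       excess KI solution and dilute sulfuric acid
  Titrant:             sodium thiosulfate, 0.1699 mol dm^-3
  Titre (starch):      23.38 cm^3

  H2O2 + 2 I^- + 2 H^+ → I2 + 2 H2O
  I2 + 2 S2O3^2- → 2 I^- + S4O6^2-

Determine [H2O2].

n(S2O3^2-) = 0.02338 × 0.1699 = 3.972 × 10^-3 mol
n(I2) = n(S2O3^2-)/2 = 1.986 × 10^-3 mol
n(H2O2) in the aliquot = 1.986 × 10^-3 mol (1:1 ratio)
[H2O2] = 1.986 × 10^-3 / 0.009958 = 0.1995 mol/L

0.1995 mol/L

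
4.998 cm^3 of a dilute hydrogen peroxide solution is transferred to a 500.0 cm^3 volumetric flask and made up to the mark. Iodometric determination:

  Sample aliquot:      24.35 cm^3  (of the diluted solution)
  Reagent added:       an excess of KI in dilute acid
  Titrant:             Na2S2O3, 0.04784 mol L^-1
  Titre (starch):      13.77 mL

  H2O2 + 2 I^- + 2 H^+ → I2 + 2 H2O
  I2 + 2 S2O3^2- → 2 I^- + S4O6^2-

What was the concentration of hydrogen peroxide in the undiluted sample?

1.353 mol/L

n(S2O3^2-) = 0.01377 × 0.04784 = 6.588 × 10^-4 mol
n(I2) = n(S2O3^2-)/2 = 3.294 × 10^-4 mol
n(H2O2) in the aliquot = 3.294 × 10^-4 mol (1:1 ratio)
[H2O2]_dilute = 3.294 × 10^-4 / 0.02435 = 0.01353 mol/L
[H2O2]_original = 0.01353 × 500.0/4.998 = 1.353 mol/L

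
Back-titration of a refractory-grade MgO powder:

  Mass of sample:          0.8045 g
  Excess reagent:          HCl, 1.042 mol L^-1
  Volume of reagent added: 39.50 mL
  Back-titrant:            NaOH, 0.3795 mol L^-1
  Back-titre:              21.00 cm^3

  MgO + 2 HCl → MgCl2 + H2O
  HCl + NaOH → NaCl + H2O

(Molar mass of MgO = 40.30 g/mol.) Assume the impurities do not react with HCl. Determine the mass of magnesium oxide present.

n(HCl) added = 0.03950 × 1.042 = 0.04116 mol
n(NaOH) used in back-titration = 0.02100 × 0.3795 = 7.970 × 10^-3 mol
n(HCl) left over = 7.970 × 10^-3 mol (1:1 ratio)
n(HCl) consumed by analyte = 0.04116 − 7.970 × 10^-3 = 0.03319 mol
From the 1:2 ratio, n(MgO) = 1/2 × 0.03319 = 0.01659 mol
mass of MgO = 0.01659 × 40.30 = 0.6688 g

0.6688 g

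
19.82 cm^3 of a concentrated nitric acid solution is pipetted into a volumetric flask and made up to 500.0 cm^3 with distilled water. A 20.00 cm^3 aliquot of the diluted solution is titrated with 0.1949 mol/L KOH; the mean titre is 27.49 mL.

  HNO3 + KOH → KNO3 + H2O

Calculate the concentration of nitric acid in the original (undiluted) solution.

n(KOH) = 0.02749 × 0.1949 = 5.358 × 10^-3 mol
n(HNO3) in the aliquot = 5.358 × 10^-3 mol (1:1 ratio)
[HNO3]_dilute = 5.358 × 10^-3 / 0.02000 = 0.2679 mol/L
Dilution factor = 500.0 / 19.82 = 25.23
[HNO3]_stock = 0.2679 × 25.23 = 6.758 mol/L

6.758 mol/L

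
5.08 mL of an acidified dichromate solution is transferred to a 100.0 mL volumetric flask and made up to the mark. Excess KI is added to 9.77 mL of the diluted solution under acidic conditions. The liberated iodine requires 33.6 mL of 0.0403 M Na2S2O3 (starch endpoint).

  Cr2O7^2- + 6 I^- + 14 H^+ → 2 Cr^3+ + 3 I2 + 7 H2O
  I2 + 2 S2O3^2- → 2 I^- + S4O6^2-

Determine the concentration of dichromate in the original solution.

n(S2O3^2-) = 0.0336 × 0.0403 = 1.35 × 10^-3 mol
n(I2) = n(S2O3^2-)/2 = 6.77 × 10^-4 mol
From the 1:3 ratio, n(Cr2O7^2-) in the aliquot = 1/3 × 6.77 × 10^-4 = 2.26 × 10^-4 mol
[Cr2O7^2-]_dilute = 2.26 × 10^-4 / 0.00977 = 0.0231 mol/L
[Cr2O7^2-]_original = 0.0231 × 100.0/5.08 = 0.455 mol/L

0.455 M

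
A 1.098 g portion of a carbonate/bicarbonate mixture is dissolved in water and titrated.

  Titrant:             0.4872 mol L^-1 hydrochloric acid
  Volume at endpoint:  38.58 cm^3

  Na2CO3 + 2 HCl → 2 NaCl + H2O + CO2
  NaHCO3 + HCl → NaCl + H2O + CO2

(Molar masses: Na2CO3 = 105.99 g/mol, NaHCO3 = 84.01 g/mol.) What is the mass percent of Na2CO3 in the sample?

n(HCl) = 0.03858 × 0.4872 = 0.01880 mol
Let x = n(Na2CO3), y = n(NaHCO3).
Titrant: 2x + 1y = 0.01880;  mass: 105.99x + 84.01y = 1.098
Solving, x = 7.755 × 10^-3 mol, y = 3.285 × 10^-3 mol
mass of Na2CO3 = 7.755 × 10^-3 × 105.99 = 0.8220 g
% Na2CO3 = 0.8220 / 1.098 × 100 = 74.86 %

74.86 %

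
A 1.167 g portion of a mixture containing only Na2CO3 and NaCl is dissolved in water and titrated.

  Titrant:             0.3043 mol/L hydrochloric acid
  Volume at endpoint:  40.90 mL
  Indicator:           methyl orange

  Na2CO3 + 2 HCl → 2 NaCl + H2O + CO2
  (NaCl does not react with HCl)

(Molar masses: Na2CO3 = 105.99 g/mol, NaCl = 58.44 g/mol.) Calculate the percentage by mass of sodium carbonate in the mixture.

56.52 %

n(HCl) = 0.04090 × 0.3043 = 0.01245 mol
Let x = n(Na2CO3), y = n(NaCl).
Titrant: 2x = 0.01245;  mass: 105.99x + 58.44y = 1.167
Solving, x = 6.223 × 10^-3 mol, y = 8.683 × 10^-3 mol
mass of Na2CO3 = 6.223 × 10^-3 × 105.99 = 0.6596 g
% Na2CO3 = 0.6596 / 1.167 × 100 = 56.52 %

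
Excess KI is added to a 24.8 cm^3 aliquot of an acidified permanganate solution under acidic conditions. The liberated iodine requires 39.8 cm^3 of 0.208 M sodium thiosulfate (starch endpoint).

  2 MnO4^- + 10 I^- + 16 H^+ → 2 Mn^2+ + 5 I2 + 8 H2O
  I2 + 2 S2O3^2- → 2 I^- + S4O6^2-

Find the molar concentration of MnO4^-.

n(S2O3^2-) = 0.0398 × 0.208 = 8.28 × 10^-3 mol
n(I2) = n(S2O3^2-)/2 = 4.14 × 10^-3 mol
From the 2:5 ratio, n(MnO4^-) in the aliquot = 2/5 × 4.14 × 10^-3 = 1.66 × 10^-3 mol
[MnO4^-] = 1.66 × 10^-3 / 0.0248 = 0.0668 mol/L

0.0668 M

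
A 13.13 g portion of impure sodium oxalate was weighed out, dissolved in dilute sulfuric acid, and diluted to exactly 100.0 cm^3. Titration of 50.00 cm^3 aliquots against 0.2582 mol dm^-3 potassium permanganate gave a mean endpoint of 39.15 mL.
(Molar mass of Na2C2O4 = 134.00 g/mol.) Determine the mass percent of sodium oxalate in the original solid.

51.58 %

2 MnO4^- + 5 C2O4^2- + 16 H^+ → 2 Mn^2+ + 10 CO2 + 8 H2O
n(KMnO4) per titration = 0.03915 × 0.2582 = 0.01011 mol
From the 5:2 ratio, n(Na2C2O4) in each aliquot = 5/2 × 0.01011 = 0.02527 mol
n(Na2C2O4) in the whole flask = 0.02527 × 100.0/50.00 = 0.05054 mol
mass of Na2C2O4 = 0.05054 × 134.00 = 6.773 g
% Na2C2O4 = 6.773 / 13.13 × 100 = 51.58 %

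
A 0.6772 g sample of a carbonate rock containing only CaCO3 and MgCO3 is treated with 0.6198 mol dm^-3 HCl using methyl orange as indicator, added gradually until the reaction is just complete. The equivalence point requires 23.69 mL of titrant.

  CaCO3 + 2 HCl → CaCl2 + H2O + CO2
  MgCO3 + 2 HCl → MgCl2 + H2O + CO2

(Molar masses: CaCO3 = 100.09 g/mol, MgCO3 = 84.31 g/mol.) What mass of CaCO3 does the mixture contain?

0.3694 g

n(HCl) = 0.02369 × 0.6198 = 0.01468 mol
Let x = n(CaCO3), y = n(MgCO3).
Titrant: 2x + 2y = 0.01468;  mass: 100.09x + 84.31y = 0.6772
Solving, x = 3.690 × 10^-3 mol, y = 3.651 × 10^-3 mol
mass of CaCO3 = 3.690 × 10^-3 × 100.09 = 0.3694 g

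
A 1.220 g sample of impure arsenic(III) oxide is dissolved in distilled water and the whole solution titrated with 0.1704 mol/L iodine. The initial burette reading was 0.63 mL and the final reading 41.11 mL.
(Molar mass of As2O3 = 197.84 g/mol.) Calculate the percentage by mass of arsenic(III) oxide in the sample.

55.93 %

As2O3 + 2 I2 + 2 H2O → As2O5 + 4 HI
n(I2) = 0.04048 L × 0.1704 mol/L = 6.898 × 10^-3 mol
From the 1:2 ratio, n(As2O3) = 1/2 × 6.898 × 10^-3 = 3.449 × 10^-3 mol
mass of As2O3 = 3.449 × 10^-3 × 197.84 g/mol = 0.6823 g
% As2O3 = 0.6823 / 1.220 × 100 = 55.93 %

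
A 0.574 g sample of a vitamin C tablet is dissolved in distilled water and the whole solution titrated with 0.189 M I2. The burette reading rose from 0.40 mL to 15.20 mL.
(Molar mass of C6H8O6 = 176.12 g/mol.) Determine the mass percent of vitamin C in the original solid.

85.8 %

C6H8O6 + I2 → C6H6O6 + 2 HI
n(I2) = 0.0148 L × 0.189 mol/L = 2.80 × 10^-3 mol
n(C6H8O6) = 2.80 × 10^-3 mol (1:1 ratio)
mass of C6H8O6 = 2.80 × 10^-3 × 176.12 g/mol = 0.493 g
% C6H8O6 = 0.493 / 0.574 × 100 = 85.8 %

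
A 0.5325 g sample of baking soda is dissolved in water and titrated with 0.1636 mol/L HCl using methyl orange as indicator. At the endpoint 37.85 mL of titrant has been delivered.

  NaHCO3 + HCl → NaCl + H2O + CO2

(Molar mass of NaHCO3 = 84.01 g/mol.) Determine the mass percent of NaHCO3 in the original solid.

97.69 %

n(HCl) = 0.03785 L × 0.1636 mol/L = 6.192 × 10^-3 mol
n(NaHCO3) = 6.192 × 10^-3 mol (1:1 ratio)
mass of NaHCO3 = 6.192 × 10^-3 × 84.01 g/mol = 0.5202 g
% NaHCO3 = 0.5202 / 0.5325 × 100 = 97.69 %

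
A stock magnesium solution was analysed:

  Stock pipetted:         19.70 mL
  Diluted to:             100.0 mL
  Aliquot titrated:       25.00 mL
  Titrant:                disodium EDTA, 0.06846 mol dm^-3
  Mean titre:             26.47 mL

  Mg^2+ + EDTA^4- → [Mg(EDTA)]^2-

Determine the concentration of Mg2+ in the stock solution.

0.3679 mol/L

n(EDTA) = 0.02647 × 0.06846 = 1.812 × 10^-3 mol
n(Mg2+) in the aliquot = 1.812 × 10^-3 mol (1:1 ratio)
[Mg2+]_dilute = 1.812 × 10^-3 / 0.02500 = 0.07249 mol/L
Dilution factor = 100.0 / 19.70 = 5.076
[Mg2+]_stock = 0.07249 × 5.076 = 0.3679 mol/L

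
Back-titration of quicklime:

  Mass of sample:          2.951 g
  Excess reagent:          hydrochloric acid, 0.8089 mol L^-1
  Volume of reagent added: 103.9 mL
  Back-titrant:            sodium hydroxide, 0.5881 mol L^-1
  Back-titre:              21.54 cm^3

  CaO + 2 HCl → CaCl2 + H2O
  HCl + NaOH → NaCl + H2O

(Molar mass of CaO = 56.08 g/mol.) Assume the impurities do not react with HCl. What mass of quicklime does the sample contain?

2.001 g

n(HCl) added = 0.1039 × 0.8089 = 0.08404 mol
n(NaOH) used in back-titration = 0.02154 × 0.5881 = 0.01267 mol
n(HCl) left over = 0.01267 mol (1:1 ratio)
n(HCl) consumed by analyte = 0.08404 − 0.01267 = 0.07138 mol
From the 1:2 ratio, n(CaO) = 1/2 × 0.07138 = 0.03569 mol
mass of CaO = 0.03569 × 56.08 = 2.001 g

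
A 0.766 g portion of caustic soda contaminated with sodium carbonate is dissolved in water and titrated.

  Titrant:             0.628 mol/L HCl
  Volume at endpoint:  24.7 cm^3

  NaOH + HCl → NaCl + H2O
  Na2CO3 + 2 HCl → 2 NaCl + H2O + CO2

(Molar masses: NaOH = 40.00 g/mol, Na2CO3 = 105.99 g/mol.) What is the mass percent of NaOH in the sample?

n(HCl) = 0.0247 × 0.628 = 0.0155 mol
Let x = n(NaOH), y = n(Na2CO3).
Titrant: 1x + 2y = 0.0155;  mass: 40.00x + 105.99y = 0.766
Solving, x = 4.31 × 10^-3 mol, y = 5.60 × 10^-3 mol
mass of NaOH = 4.31 × 10^-3 × 40.00 = 0.172 g
% NaOH = 0.172 / 0.766 × 100 = 22.5 %

22.5 %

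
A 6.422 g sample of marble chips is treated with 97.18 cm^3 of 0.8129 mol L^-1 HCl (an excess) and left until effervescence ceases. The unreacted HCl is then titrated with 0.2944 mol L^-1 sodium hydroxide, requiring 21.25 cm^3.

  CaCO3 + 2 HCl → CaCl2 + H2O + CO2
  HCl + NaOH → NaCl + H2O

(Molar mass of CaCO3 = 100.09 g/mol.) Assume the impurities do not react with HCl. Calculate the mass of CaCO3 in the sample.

3.640 g

n(HCl) added = 0.09718 × 0.8129 = 0.07900 mol
n(NaOH) used in back-titration = 0.02125 × 0.2944 = 6.256 × 10^-3 mol
n(HCl) left over = 6.256 × 10^-3 mol (1:1 ratio)
n(HCl) consumed by analyte = 0.07900 − 6.256 × 10^-3 = 0.07274 mol
From the 1:2 ratio, n(CaCO3) = 1/2 × 0.07274 = 0.03637 mol
mass of CaCO3 = 0.03637 × 100.09 = 3.640 g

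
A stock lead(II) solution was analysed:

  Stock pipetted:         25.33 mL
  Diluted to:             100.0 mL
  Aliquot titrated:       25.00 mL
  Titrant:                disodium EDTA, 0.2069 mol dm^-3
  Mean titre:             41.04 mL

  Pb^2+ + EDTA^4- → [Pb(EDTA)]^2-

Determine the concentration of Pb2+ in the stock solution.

n(EDTA) = 0.04104 × 0.2069 = 8.491 × 10^-3 mol
n(Pb2+) in the aliquot = 8.491 × 10^-3 mol (1:1 ratio)
[Pb2+]_dilute = 8.491 × 10^-3 / 0.02500 = 0.3396 mol/L
Dilution factor = 100.0 / 25.33 = 3.948
[Pb2+]_stock = 0.3396 × 3.948 = 1.341 mol/L

1.341 mol/L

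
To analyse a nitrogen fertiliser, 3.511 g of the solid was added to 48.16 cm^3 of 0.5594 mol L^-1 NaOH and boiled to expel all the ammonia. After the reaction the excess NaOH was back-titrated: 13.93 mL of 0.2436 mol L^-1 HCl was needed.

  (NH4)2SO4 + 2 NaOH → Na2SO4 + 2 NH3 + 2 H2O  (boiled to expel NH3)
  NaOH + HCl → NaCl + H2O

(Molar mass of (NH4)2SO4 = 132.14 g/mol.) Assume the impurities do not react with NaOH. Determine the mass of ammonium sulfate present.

n(NaOH) added = 0.04816 × 0.5594 = 0.02694 mol
n(HCl) used in back-titration = 0.01393 × 0.2436 = 3.393 × 10^-3 mol
n(NaOH) left over = 3.393 × 10^-3 mol (1:1 ratio)
n(NaOH) consumed by analyte = 0.02694 − 3.393 × 10^-3 = 0.02355 mol
From the 1:2 ratio, n((NH4)2SO4) = 1/2 × 0.02355 = 0.01177 mol
mass of (NH4)2SO4 = 0.01177 × 132.14 = 1.556 g

1.556 g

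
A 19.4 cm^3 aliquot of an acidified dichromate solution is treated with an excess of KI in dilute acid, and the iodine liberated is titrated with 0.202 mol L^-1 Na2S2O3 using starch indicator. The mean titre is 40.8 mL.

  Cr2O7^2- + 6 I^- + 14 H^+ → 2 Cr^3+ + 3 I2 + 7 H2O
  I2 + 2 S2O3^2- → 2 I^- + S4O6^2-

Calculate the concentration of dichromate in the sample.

n(S2O3^2-) = 0.0408 × 0.202 = 8.24 × 10^-3 mol
n(I2) = n(S2O3^2-)/2 = 4.12 × 10^-3 mol
From the 1:3 ratio, n(Cr2O7^2-) in the aliquot = 1/3 × 4.12 × 10^-3 = 1.37 × 10^-3 mol
[Cr2O7^2-] = 1.37 × 10^-3 / 0.0194 = 0.0708 mol/L

0.0708 mol/L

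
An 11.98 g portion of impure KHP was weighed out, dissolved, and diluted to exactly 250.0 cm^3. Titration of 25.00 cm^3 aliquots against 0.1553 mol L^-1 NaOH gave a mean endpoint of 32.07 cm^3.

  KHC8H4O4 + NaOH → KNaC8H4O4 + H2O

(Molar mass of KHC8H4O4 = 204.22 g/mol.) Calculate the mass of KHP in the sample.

n(NaOH) per titration = 0.03207 × 0.1553 = 4.980 × 10^-3 mol
n(KHC8H4O4) in each aliquot = 4.980 × 10^-3 mol (1:1 ratio)
n(KHC8H4O4) in the whole flask = 4.980 × 10^-3 × 250.0/25.00 = 0.04980 mol
mass of KHC8H4O4 = 0.04980 × 204.22 = 10.17 g

10.17 g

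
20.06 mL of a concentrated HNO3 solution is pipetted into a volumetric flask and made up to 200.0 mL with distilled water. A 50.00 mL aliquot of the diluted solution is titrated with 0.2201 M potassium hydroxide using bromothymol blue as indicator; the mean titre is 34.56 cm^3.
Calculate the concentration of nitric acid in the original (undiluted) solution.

HNO3 + KOH → KNO3 + H2O
n(KOH) = 0.03456 × 0.2201 = 7.607 × 10^-3 mol
n(HNO3) in the aliquot = 7.607 × 10^-3 mol (1:1 ratio)
[HNO3]_dilute = 7.607 × 10^-3 / 0.05000 = 0.1521 mol/L
Dilution factor = 200.0 / 20.06 = 9.970
[HNO3]_stock = 0.1521 × 9.970 = 1.517 mol/L

1.517 M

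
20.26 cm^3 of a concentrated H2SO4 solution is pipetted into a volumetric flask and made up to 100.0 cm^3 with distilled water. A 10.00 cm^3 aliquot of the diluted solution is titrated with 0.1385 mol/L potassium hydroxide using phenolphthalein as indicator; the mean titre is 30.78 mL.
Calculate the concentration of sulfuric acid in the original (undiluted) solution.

1.052 mol/L

H2SO4 + 2 KOH → K2SO4 + 2 H2O
n(KOH) = 0.03078 × 0.1385 = 4.263 × 10^-3 mol
From the 1:2 ratio, n(H2SO4) in the aliquot = 1/2 × 4.263 × 10^-3 = 2.132 × 10^-3 mol
[H2SO4]_dilute = 2.132 × 10^-3 / 0.01000 = 0.2132 mol/L
Dilution factor = 100.0 / 20.26 = 4.936
[H2SO4]_stock = 0.2132 × 4.936 = 1.052 mol/L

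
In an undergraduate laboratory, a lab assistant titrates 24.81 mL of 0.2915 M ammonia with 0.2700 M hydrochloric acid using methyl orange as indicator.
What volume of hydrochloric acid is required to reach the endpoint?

NH3 + HCl → NH4Cl
n(NH3) = 0.02481 L × 0.2915 mol/L = 7.232 × 10^-3 mol
n(HCl) = 7.232 × 10^-3 mol (1:1 stoichiometry)
V(HCl) = 7.232 × 10^-3 mol / 0.2700 mol/L = 0.02679 L = 26.79 mL

26.79 mL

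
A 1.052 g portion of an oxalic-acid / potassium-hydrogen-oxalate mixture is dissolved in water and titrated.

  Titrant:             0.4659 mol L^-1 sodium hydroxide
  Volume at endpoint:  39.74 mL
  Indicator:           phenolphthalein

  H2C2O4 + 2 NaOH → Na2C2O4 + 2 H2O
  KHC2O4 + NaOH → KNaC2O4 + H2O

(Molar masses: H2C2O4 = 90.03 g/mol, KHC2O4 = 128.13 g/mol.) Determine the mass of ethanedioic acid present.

n(NaOH) = 0.03974 × 0.4659 = 0.01851 mol
Let x = n(H2C2O4), y = n(KHC2O4).
Titrant: 2x + 1y = 0.01851;  mass: 90.03x + 128.13y = 1.052
Solving, x = 7.943 × 10^-3 mol, y = 2.630 × 10^-3 mol
mass of H2C2O4 = 7.943 × 10^-3 × 90.03 = 0.7151 g

0.7151 g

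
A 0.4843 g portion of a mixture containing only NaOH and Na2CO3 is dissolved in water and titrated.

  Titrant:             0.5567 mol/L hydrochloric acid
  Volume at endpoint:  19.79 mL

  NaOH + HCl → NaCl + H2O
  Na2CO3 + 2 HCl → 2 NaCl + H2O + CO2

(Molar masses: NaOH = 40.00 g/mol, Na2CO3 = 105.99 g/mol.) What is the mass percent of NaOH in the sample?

n(HCl) = 0.01979 × 0.5567 = 0.01102 mol
Let x = n(NaOH), y = n(Na2CO3).
Titrant: 1x + 2y = 0.01102;  mass: 40.00x + 105.99y = 0.4843
Solving, x = 7.661 × 10^-3 mol, y = 1.678 × 10^-3 mol
mass of NaOH = 7.661 × 10^-3 × 40.00 = 0.3064 g
% NaOH = 0.3064 / 0.4843 × 100 = 63.27 %

63.27 %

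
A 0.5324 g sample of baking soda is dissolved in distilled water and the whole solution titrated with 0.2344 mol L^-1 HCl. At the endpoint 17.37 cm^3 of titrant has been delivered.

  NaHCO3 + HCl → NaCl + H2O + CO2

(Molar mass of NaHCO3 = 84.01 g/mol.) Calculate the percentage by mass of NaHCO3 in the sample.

64.25 %

n(HCl) = 0.01737 L × 0.2344 mol/L = 4.072 × 10^-3 mol
n(NaHCO3) = 4.072 × 10^-3 mol (1:1 ratio)
mass of NaHCO3 = 4.072 × 10^-3 × 84.01 g/mol = 0.3420 g
% NaHCO3 = 0.3420 / 0.5324 × 100 = 64.25 %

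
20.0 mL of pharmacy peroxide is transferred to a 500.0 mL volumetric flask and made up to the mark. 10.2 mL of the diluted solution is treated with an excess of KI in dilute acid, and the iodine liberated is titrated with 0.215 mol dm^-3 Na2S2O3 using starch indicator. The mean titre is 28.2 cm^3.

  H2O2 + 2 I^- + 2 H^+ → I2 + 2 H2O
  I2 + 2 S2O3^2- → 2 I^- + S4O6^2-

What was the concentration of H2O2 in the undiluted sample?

7.43 mol/L

n(S2O3^2-) = 0.0282 × 0.215 = 6.06 × 10^-3 mol
n(I2) = n(S2O3^2-)/2 = 3.03 × 10^-3 mol
n(H2O2) in the aliquot = 3.03 × 10^-3 mol (1:1 ratio)
[H2O2]_dilute = 3.03 × 10^-3 / 0.0102 = 0.297 mol/L
[H2O2]_original = 0.297 × 500.0/20.0 = 7.43 mol/L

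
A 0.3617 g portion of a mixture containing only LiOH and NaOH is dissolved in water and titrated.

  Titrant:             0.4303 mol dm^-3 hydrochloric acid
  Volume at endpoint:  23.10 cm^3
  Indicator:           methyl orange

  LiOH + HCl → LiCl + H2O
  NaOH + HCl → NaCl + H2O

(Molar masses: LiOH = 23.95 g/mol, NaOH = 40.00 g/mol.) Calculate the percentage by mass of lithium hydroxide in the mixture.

n(HCl) = 0.02310 × 0.4303 = 9.940 × 10^-3 mol
Let x = n(LiOH), y = n(NaOH).
Titrant: 1x + 1y = 9.940 × 10^-3;  mass: 23.95x + 40.00y = 0.3617
Solving, x = 2.237 × 10^-3 mol, y = 7.703 × 10^-3 mol
mass of LiOH = 2.237 × 10^-3 × 23.95 = 0.05357 g
% LiOH = 0.05357 / 0.3617 × 100 = 14.81 %

14.81 %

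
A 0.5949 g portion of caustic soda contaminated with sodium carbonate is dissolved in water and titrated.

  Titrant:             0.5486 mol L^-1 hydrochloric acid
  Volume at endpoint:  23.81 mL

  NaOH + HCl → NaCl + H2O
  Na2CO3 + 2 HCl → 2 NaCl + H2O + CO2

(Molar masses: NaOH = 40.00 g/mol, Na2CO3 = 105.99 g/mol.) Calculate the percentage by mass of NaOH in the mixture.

50.36 %

n(HCl) = 0.02381 × 0.5486 = 0.01306 mol
Let x = n(NaOH), y = n(Na2CO3).
Titrant: 1x + 2y = 0.01306;  mass: 40.00x + 105.99y = 0.5949
Solving, x = 7.490 × 10^-3 mol, y = 2.786 × 10^-3 mol
mass of NaOH = 7.490 × 10^-3 × 40.00 = 0.2996 g
% NaOH = 0.2996 / 0.5949 × 100 = 50.36 %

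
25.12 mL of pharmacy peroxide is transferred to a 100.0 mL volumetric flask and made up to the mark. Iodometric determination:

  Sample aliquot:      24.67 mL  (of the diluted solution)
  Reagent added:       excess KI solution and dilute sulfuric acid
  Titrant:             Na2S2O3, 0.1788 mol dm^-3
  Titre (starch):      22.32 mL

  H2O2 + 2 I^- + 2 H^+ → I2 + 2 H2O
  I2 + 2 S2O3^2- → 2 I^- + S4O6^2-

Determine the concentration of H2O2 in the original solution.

0.3220 mol/L

n(S2O3^2-) = 0.02232 × 0.1788 = 3.991 × 10^-3 mol
n(I2) = n(S2O3^2-)/2 = 1.995 × 10^-3 mol
n(H2O2) in the aliquot = 1.995 × 10^-3 mol (1:1 ratio)
[H2O2]_dilute = 1.995 × 10^-3 / 0.02467 = 0.08088 mol/L
[H2O2]_original = 0.08088 × 100.0/25.12 = 0.3220 mol/L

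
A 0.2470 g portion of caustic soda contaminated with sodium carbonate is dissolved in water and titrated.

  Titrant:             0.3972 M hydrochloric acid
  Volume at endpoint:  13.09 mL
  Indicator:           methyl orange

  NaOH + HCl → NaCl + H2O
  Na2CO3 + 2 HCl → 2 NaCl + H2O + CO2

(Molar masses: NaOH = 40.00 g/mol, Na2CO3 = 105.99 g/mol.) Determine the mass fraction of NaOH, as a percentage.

n(HCl) = 0.01309 × 0.3972 = 5.199 × 10^-3 mol
Let x = n(NaOH), y = n(Na2CO3).
Titrant: 1x + 2y = 5.199 × 10^-3;  mass: 40.00x + 105.99y = 0.2470
Solving, x = 2.196 × 10^-3 mol, y = 1.502 × 10^-3 mol
mass of NaOH = 2.196 × 10^-3 × 40.00 = 0.08785 g
% NaOH = 0.08785 / 0.2470 × 100 = 35.57 %

35.57 %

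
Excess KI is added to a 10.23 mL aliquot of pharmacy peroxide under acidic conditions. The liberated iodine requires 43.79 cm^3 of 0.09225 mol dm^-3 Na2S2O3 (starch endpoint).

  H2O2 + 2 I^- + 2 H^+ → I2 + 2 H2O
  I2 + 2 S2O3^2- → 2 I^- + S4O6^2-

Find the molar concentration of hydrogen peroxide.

n(S2O3^2-) = 0.04379 × 0.09225 = 4.040 × 10^-3 mol
n(I2) = n(S2O3^2-)/2 = 2.020 × 10^-3 mol
n(H2O2) in the aliquot = 2.020 × 10^-3 mol (1:1 ratio)
[H2O2] = 2.020 × 10^-3 / 0.01023 = 0.1974 mol/L

0.1974 mol/L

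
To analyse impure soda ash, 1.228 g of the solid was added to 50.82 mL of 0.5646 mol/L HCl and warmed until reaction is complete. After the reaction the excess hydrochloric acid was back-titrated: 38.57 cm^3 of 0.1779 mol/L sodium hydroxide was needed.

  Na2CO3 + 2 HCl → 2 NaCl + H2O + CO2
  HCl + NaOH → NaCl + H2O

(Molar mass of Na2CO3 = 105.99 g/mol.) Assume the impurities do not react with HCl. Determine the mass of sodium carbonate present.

1.157 g

n(HCl) added = 0.05082 × 0.5646 = 0.02869 mol
n(NaOH) used in back-titration = 0.03857 × 0.1779 = 6.862 × 10^-3 mol
n(HCl) left over = 6.862 × 10^-3 mol (1:1 ratio)
n(HCl) consumed by analyte = 0.02869 − 6.862 × 10^-3 = 0.02183 mol
From the 1:2 ratio, n(Na2CO3) = 1/2 × 0.02183 = 0.01092 mol
mass of Na2CO3 = 0.01092 × 105.99 = 1.157 g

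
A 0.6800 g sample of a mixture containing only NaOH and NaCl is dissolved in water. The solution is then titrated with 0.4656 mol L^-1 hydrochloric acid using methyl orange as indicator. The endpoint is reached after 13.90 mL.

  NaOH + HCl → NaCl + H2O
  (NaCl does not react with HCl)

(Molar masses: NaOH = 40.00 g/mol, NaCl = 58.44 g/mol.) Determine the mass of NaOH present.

n(HCl) = 0.01390 × 0.4656 = 6.472 × 10^-3 mol
Let x = n(NaOH), y = n(NaCl).
Titrant: 1x = 6.472 × 10^-3;  mass: 40.00x + 58.44y = 0.6800
Solving, x = 6.472 × 10^-3 mol, y = 7.206 × 10^-3 mol
mass of NaOH = 6.472 × 10^-3 × 40.00 = 0.2589 g

0.2589 g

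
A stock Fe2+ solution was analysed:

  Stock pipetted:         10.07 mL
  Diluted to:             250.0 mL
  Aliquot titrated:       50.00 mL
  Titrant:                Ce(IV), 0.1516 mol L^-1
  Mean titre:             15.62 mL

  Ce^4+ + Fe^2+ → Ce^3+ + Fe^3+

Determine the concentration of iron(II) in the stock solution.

1.176 mol/L

n(Ce4+) = 0.01562 × 0.1516 = 2.368 × 10^-3 mol
n(Fe2+) in the aliquot = 2.368 × 10^-3 mol (1:1 ratio)
[Fe2+]_dilute = 2.368 × 10^-3 / 0.05000 = 0.04736 mol/L
Dilution factor = 250.0 / 10.07 = 24.83
[Fe2+]_stock = 0.04736 × 24.83 = 1.176 mol/L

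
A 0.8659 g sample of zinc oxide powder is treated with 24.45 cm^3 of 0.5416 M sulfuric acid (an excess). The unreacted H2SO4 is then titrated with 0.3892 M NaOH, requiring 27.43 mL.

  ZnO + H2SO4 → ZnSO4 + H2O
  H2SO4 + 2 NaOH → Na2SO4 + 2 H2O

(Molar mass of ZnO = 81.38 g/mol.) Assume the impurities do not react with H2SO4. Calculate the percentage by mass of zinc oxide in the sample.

n(H2SO4) added = 0.02445 × 0.5416 = 0.01324 mol
n(NaOH) used in back-titration = 0.02743 × 0.3892 = 0.01068 mol
From the 1:2 ratio, n(H2SO4) left over = 1/2 × 0.01068 = 5.338 × 10^-3 mol
n(H2SO4) consumed by analyte = 0.01324 − 5.338 × 10^-3 = 7.904 × 10^-3 mol
n(ZnO) = 7.904 × 10^-3 mol (1:1 ratio)
mass of ZnO = 7.904 × 10^-3 × 81.38 = 0.6432 g
% ZnO = 0.6432 / 0.8659 × 100 = 74.29 %

74.29 %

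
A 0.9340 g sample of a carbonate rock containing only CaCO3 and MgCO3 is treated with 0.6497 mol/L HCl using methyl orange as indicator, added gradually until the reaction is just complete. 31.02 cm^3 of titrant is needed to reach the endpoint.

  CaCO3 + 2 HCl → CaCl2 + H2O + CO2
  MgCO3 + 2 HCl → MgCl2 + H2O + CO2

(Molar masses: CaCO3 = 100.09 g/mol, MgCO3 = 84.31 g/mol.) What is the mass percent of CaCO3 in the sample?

n(HCl) = 0.03102 × 0.6497 = 0.02015 mol
Let x = n(CaCO3), y = n(MgCO3).
Titrant: 2x + 2y = 0.02015;  mass: 100.09x + 84.31y = 0.9340
Solving, x = 5.350 × 10^-3 mol, y = 4.727 × 10^-3 mol
mass of CaCO3 = 5.350 × 10^-3 × 100.09 = 0.5355 g
% CaCO3 = 0.5355 / 0.9340 × 100 = 57.33 %

57.33 %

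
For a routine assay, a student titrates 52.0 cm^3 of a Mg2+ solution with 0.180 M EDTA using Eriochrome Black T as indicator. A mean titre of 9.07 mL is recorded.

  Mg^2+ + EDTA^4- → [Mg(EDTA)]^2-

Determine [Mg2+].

0.0314 M

n(EDTA) = 0.00907 L × 0.180 mol/L = 1.63 × 10^-3 mol
n(Mg2+) = 1.63 × 10^-3 mol (1:1 mole ratio)
[Mg2+] = 1.63 × 10^-3 mol / 0.0520 L = 0.0314 mol/L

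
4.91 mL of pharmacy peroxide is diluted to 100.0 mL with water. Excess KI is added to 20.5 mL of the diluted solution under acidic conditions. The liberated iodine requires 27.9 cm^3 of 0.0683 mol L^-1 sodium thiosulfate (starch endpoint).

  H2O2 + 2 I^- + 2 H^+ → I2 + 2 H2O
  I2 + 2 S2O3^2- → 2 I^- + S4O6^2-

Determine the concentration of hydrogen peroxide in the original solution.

0.947 mol/L

n(S2O3^2-) = 0.0279 × 0.0683 = 1.91 × 10^-3 mol
n(I2) = n(S2O3^2-)/2 = 9.53 × 10^-4 mol
n(H2O2) in the aliquot = 9.53 × 10^-4 mol (1:1 ratio)
[H2O2]_dilute = 9.53 × 10^-4 / 0.0205 = 0.0465 mol/L
[H2O2]_original = 0.0465 × 100.0/4.91 = 0.947 mol/L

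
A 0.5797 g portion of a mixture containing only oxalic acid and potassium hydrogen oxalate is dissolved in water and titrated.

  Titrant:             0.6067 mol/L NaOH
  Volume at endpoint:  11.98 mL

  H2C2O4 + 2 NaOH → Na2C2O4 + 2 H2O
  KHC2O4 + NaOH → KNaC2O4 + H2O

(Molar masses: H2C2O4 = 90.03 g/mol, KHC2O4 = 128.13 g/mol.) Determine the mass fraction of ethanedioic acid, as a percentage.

32.85 %

n(NaOH) = 0.01198 × 0.6067 = 7.268 × 10^-3 mol
Let x = n(H2C2O4), y = n(KHC2O4).
Titrant: 2x + 1y = 7.268 × 10^-3;  mass: 90.03x + 128.13y = 0.5797
Solving, x = 2.115 × 10^-3 mol, y = 3.038 × 10^-3 mol
mass of H2C2O4 = 2.115 × 10^-3 × 90.03 = 0.1904 g
% H2C2O4 = 0.1904 / 0.5797 × 100 = 32.85 %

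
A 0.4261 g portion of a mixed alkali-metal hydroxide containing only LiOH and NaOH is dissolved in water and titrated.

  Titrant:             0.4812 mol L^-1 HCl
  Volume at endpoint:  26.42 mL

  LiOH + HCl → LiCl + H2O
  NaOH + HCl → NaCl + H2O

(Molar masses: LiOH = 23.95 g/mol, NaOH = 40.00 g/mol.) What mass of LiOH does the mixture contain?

n(HCl) = 0.02642 × 0.4812 = 0.01271 mol
Let x = n(LiOH), y = n(NaOH).
Titrant: 1x + 1y = 0.01271;  mass: 23.95x + 40.00y = 0.4261
Solving, x = 5.136 × 10^-3 mol, y = 7.577 × 10^-3 mol
mass of LiOH = 5.136 × 10^-3 × 23.95 = 0.1230 g

0.1230 g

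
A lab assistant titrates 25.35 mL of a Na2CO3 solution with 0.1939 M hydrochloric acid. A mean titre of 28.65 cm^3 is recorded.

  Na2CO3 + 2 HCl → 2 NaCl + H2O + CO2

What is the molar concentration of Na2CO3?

n(HCl) = 0.02865 L × 0.1939 mol/L = 5.555 × 10^-3 mol
From the 1:2 mole ratio, n(Na2CO3) = 1/2 × 5.555 × 10^-3 = 2.778 × 10^-3 mol
[Na2CO3] = 2.778 × 10^-3 mol / 0.02535 L = 0.1096 mol/L

0.1096 M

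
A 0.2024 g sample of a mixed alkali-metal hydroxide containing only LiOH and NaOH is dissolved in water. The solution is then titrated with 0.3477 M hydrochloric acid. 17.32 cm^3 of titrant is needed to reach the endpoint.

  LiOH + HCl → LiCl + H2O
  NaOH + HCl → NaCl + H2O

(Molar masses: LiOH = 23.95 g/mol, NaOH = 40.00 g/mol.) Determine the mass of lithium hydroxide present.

0.05743 g

n(HCl) = 0.01732 × 0.3477 = 6.022 × 10^-3 mol
Let x = n(LiOH), y = n(NaOH).
Titrant: 1x + 1y = 6.022 × 10^-3;  mass: 23.95x + 40.00y = 0.2024
Solving, x = 2.398 × 10^-3 mol, y = 3.624 × 10^-3 mol
mass of LiOH = 2.398 × 10^-3 × 23.95 = 0.05743 g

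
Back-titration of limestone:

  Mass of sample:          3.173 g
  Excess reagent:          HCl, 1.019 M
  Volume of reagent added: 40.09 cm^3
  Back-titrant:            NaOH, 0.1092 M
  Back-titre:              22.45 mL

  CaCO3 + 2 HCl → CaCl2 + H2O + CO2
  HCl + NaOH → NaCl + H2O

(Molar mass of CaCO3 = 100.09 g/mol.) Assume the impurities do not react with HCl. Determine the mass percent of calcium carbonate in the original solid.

n(HCl) added = 0.04009 × 1.019 = 0.04085 mol
n(NaOH) used in back-titration = 0.02245 × 0.1092 = 2.452 × 10^-3 mol
n(HCl) left over = 2.452 × 10^-3 mol (1:1 ratio)
n(HCl) consumed by analyte = 0.04085 − 2.452 × 10^-3 = 0.03840 mol
From the 1:2 ratio, n(CaCO3) = 1/2 × 0.03840 = 0.01920 mol
mass of CaCO3 = 0.01920 × 100.09 = 1.922 g
% CaCO3 = 1.922 / 3.173 × 100 = 60.57 %

60.57 %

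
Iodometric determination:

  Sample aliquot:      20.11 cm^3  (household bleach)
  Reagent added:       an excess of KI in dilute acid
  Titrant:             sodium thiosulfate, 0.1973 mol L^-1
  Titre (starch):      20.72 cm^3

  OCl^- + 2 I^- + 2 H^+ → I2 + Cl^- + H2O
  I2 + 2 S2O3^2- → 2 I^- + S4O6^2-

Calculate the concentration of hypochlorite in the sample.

0.1016 mol/L

n(S2O3^2-) = 0.02072 × 0.1973 = 4.088 × 10^-3 mol
n(I2) = n(S2O3^2-)/2 = 2.044 × 10^-3 mol
n(OCl^-) in the aliquot = 2.044 × 10^-3 mol (1:1 ratio)
[OCl^-] = 2.044 × 10^-3 / 0.02011 = 0.1016 mol/L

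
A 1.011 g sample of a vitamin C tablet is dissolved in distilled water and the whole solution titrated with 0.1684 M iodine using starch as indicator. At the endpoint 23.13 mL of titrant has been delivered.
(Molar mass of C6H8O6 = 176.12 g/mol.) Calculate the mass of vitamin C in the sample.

C6H8O6 + I2 → C6H6O6 + 2 HI
n(I2) = 0.02313 L × 0.1684 mol/L = 3.895 × 10^-3 mol
n(C6H8O6) = 3.895 × 10^-3 mol (1:1 ratio)
mass of C6H8O6 = 3.895 × 10^-3 × 176.12 g/mol = 0.6860 g

0.6860 g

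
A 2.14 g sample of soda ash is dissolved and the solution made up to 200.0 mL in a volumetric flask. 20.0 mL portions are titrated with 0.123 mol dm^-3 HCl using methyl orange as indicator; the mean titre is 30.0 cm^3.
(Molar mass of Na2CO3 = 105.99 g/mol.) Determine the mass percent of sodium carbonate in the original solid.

91.4 %

Na2CO3 + 2 HCl → 2 NaCl + H2O + CO2
n(HCl) per titration = 0.0300 × 0.123 = 3.69 × 10^-3 mol
From the 1:2 ratio, n(Na2CO3) in each aliquot = 1/2 × 3.69 × 10^-3 = 1.84 × 10^-3 mol
n(Na2CO3) in the whole flask = 1.84 × 10^-3 × 200.0/20.0 = 0.0185 mol
mass of Na2CO3 = 0.0185 × 105.99 = 1.96 g
% Na2CO3 = 1.96 / 2.14 × 100 = 91.4 %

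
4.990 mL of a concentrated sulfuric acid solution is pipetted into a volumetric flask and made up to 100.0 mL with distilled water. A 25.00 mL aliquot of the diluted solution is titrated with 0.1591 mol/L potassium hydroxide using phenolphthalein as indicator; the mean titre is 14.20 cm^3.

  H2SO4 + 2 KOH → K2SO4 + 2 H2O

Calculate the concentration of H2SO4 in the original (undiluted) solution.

n(KOH) = 0.01420 × 0.1591 = 2.259 × 10^-3 mol
From the 1:2 ratio, n(H2SO4) in the aliquot = 1/2 × 2.259 × 10^-3 = 1.130 × 10^-3 mol
[H2SO4]_dilute = 1.130 × 10^-3 / 0.02500 = 0.04518 mol/L
Dilution factor = 100.0 / 4.990 = 20.04
[H2SO4]_stock = 0.04518 × 20.04 = 0.9055 mol/L

0.9055 mol/L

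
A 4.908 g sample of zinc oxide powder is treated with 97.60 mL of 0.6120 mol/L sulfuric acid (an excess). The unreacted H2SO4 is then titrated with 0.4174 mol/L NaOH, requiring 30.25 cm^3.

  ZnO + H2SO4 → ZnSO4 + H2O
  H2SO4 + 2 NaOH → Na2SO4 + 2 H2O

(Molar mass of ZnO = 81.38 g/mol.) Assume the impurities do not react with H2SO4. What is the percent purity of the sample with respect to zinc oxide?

88.57 %

n(H2SO4) added = 0.09760 × 0.6120 = 0.05973 mol
n(NaOH) used in back-titration = 0.03025 × 0.4174 = 0.01263 mol
From the 1:2 ratio, n(H2SO4) left over = 1/2 × 0.01263 = 6.313 × 10^-3 mol
n(H2SO4) consumed by analyte = 0.05973 − 6.313 × 10^-3 = 0.05342 mol
n(ZnO) = 0.05342 mol (1:1 ratio)
mass of ZnO = 0.05342 × 81.38 = 4.347 g
% ZnO = 4.347 / 4.908 × 100 = 88.57 %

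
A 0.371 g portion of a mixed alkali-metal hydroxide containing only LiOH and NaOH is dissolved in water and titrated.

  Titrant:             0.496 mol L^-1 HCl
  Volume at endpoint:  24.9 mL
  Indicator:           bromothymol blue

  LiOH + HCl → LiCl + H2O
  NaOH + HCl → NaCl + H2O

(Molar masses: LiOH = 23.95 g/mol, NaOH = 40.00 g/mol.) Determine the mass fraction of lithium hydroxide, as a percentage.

49.5 %

n(HCl) = 0.0249 × 0.496 = 0.0124 mol
Let x = n(LiOH), y = n(NaOH).
Titrant: 1x + 1y = 0.0124;  mass: 23.95x + 40.00y = 0.371
Solving, x = 7.66 × 10^-3 mol, y = 4.69 × 10^-3 mol
mass of LiOH = 7.66 × 10^-3 × 23.95 = 0.184 g
% LiOH = 0.184 / 0.371 × 100 = 49.5 %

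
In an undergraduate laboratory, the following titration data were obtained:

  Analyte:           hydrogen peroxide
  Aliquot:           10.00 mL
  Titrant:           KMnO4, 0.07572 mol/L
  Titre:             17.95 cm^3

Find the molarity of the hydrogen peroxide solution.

0.3398 mol/L

2 MnO4^- + 5 H2O2 + 6 H^+ → 2 Mn^2+ + 5 O2 + 8 H2O
n(KMnO4) = 0.01795 L × 0.07572 mol/L = 1.359 × 10^-3 mol
From the 5:2 mole ratio, n(H2O2) = 5/2 × 1.359 × 10^-3 = 3.398 × 10^-3 mol
[H2O2] = 3.398 × 10^-3 mol / 0.01000 L = 0.3398 mol/L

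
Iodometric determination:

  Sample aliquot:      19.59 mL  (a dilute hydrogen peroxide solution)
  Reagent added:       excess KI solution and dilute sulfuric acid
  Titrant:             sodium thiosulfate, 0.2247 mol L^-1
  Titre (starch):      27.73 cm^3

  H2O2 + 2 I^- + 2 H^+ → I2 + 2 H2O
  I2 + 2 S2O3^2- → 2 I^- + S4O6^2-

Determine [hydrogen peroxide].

n(S2O3^2-) = 0.02773 × 0.2247 = 6.231 × 10^-3 mol
n(I2) = n(S2O3^2-)/2 = 3.115 × 10^-3 mol
n(H2O2) in the aliquot = 3.115 × 10^-3 mol (1:1 ratio)
[H2O2] = 3.115 × 10^-3 / 0.01959 = 0.1590 mol/L

0.1590 mol/L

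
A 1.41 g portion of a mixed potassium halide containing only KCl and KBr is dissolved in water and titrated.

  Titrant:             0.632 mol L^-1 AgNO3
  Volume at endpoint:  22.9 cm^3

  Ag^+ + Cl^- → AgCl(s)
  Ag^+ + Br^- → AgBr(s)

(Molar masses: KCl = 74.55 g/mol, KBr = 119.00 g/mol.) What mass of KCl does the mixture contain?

n(AgNO3) = 0.0229 × 0.632 = 0.0145 mol
Let x = n(KCl), y = n(KBr).
Titrant: 1x + 1y = 0.0145;  mass: 74.55x + 119.00y = 1.41
Solving, x = 7.03 × 10^-3 mol, y = 7.45 × 10^-3 mol
mass of KCl = 7.03 × 10^-3 × 74.55 = 0.524 g

0.524 g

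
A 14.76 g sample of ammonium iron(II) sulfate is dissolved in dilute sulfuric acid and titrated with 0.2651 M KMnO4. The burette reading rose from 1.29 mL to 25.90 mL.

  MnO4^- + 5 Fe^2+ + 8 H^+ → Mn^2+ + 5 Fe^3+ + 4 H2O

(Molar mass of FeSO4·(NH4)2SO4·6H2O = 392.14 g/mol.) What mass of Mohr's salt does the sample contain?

12.79 g

n(KMnO4) = 0.02461 L × 0.2651 mol/L = 6.524 × 10^-3 mol
From the 5:1 ratio, n(FeSO4·(NH4)2SO4·6H2O) = 5/1 × 6.524 × 10^-3 = 0.03262 mol
mass of FeSO4·(NH4)2SO4·6H2O = 0.03262 × 392.14 g/mol = 12.79 g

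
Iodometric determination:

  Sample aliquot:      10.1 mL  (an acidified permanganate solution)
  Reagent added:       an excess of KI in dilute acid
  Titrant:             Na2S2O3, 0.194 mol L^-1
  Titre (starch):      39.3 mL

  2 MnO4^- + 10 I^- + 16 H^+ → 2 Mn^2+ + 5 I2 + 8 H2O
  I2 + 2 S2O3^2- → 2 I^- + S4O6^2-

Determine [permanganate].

0.151 mol/L

n(S2O3^2-) = 0.0393 × 0.194 = 7.62 × 10^-3 mol
n(I2) = n(S2O3^2-)/2 = 3.81 × 10^-3 mol
From the 2:5 ratio, n(MnO4^-) in the aliquot = 2/5 × 3.81 × 10^-3 = 1.52 × 10^-3 mol
[MnO4^-] = 1.52 × 10^-3 / 0.0101 = 0.151 mol/L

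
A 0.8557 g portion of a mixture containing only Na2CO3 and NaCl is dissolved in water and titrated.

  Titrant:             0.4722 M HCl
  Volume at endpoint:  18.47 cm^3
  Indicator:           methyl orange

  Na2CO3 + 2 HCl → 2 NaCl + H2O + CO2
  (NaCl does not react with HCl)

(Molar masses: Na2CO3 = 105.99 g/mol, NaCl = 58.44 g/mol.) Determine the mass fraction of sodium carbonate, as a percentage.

54.01 %

n(HCl) = 0.01847 × 0.4722 = 8.722 × 10^-3 mol
Let x = n(Na2CO3), y = n(NaCl).
Titrant: 2x = 8.722 × 10^-3;  mass: 105.99x + 58.44y = 0.8557
Solving, x = 4.361 × 10^-3 mol, y = 6.733 × 10^-3 mol
mass of Na2CO3 = 4.361 × 10^-3 × 105.99 = 0.4622 g
% Na2CO3 = 0.4622 / 0.8557 × 100 = 54.01 %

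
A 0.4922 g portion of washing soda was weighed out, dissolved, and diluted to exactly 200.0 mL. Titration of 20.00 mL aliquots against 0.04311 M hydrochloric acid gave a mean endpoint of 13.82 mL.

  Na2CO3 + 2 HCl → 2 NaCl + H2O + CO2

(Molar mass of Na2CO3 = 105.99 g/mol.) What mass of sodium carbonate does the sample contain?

n(HCl) per titration = 0.01382 × 0.04311 = 5.958 × 10^-4 mol
From the 1:2 ratio, n(Na2CO3) in each aliquot = 1/2 × 5.958 × 10^-4 = 2.979 × 10^-4 mol
n(Na2CO3) in the whole flask = 2.979 × 10^-4 × 200.0/20.00 = 2.979 × 10^-3 mol
mass of Na2CO3 = 2.979 × 10^-3 × 105.99 = 0.3157 g

0.3157 g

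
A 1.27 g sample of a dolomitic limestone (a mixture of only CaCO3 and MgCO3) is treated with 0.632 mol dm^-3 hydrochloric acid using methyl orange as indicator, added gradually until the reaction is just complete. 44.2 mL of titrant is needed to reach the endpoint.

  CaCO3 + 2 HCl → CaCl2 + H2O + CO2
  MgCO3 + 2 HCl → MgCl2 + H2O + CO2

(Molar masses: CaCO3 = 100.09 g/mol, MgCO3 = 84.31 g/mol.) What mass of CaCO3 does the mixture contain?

0.586 g

n(HCl) = 0.0442 × 0.632 = 0.0279 mol
Let x = n(CaCO3), y = n(MgCO3).
Titrant: 2x + 2y = 0.0279;  mass: 100.09x + 84.31y = 1.27
Solving, x = 5.86 × 10^-3 mol, y = 8.11 × 10^-3 mol
mass of CaCO3 = 5.86 × 10^-3 × 100.09 = 0.586 g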